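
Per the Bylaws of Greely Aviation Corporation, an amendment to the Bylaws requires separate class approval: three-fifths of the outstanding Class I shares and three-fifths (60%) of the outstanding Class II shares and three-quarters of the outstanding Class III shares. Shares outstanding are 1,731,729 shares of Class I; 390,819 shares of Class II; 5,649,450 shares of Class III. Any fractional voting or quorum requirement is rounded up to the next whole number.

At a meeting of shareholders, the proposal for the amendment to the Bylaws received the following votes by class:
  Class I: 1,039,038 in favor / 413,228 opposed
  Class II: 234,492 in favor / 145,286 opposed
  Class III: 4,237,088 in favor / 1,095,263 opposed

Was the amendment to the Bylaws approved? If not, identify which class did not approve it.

Class I: 3/5 of 1731729 = 1039037.40, rounded up to 1039038; 1,039,038 required, 1,039,038 in favor — approved.
Class II: 3/5 of 390819 = 234491.40, rounded up to 234492; 234,492 required, 234,492 in favor — approved.
Class III: 3/4 of 5649450 = 4237087.50, rounded up to 4237088; 4,237,088 required, 4,237,088 in favor — approved.

Approved — every class gave the required vote.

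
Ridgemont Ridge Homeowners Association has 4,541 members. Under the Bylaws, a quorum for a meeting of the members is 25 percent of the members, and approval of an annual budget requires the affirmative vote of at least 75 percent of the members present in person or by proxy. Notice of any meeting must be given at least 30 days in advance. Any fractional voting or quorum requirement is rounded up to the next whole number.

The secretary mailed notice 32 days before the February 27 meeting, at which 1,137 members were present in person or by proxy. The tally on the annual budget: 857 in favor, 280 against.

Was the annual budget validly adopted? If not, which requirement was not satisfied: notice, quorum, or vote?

Valid — all requirements satisfied.

Notice: 32 days given; 30 required. Satisfied.
Quorum: 25% of 4,541 = 1,135.25, rounded up to 1,136; 1,137 present. Satisfied.
Vote: requires three-fourths of those present (1,137); 3/4 of 1137 = 852.75, rounded up to 853, so 853 needed; 857 in favor. Satisfied.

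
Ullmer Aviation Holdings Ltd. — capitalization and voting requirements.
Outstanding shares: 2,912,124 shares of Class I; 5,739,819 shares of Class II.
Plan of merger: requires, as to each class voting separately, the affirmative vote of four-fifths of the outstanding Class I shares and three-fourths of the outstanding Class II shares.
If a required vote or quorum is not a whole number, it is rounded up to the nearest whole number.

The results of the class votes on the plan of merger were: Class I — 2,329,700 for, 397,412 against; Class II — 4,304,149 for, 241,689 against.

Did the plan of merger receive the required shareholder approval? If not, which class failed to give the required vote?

Not approved — the Class II shares did not give the required vote.

Class I: 4/5 of 2912124 = 2329699.20, rounded up to 2329700; 2,329,700 required, 2,329,700 in favor — approved.
Class II: 3/4 of 5739819 = 4304864.25, rounded up to 4304865; 4,304,865 required, 4,304,149 in favor — not approved.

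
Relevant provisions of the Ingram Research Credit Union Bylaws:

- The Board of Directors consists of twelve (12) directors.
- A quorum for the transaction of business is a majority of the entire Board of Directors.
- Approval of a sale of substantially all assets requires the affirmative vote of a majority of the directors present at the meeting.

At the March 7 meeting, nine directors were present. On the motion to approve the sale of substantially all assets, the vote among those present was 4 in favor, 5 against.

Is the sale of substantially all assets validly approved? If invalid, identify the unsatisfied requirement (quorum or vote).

Invalid — vote requirement not satisfied.

Quorum: 9 present; quorum is 7. Satisfied.
Vote: the sale of substantially all assets requires a majority of the directors present (9). A majority of 9 is 5, so 5 affirmative votes are needed; 4 voted in favor. Not satisfied.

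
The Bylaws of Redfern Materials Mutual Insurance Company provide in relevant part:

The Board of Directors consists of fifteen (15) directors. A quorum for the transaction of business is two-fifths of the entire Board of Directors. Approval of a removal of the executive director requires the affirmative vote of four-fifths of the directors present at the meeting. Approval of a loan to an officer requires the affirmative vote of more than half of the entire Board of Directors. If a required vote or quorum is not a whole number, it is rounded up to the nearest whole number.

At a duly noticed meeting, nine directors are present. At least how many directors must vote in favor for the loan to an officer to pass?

The loan to an officer requires a majority of the entire Board of Directors (15).
A majority of 15 is 8.

8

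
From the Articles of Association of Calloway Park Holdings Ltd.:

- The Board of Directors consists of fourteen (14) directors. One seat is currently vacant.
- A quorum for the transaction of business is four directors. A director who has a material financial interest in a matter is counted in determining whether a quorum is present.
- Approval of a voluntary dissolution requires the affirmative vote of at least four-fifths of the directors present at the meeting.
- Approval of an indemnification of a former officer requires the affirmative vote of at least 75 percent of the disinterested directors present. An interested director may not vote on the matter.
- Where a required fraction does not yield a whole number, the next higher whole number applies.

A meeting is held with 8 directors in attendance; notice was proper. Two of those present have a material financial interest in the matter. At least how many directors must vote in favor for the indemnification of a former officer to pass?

The indemnification of a former officer requires three-fourths of the disinterested directors present (8 − 2 = 6).
3/4 of 6 = 4.50, rounded up to 5.

5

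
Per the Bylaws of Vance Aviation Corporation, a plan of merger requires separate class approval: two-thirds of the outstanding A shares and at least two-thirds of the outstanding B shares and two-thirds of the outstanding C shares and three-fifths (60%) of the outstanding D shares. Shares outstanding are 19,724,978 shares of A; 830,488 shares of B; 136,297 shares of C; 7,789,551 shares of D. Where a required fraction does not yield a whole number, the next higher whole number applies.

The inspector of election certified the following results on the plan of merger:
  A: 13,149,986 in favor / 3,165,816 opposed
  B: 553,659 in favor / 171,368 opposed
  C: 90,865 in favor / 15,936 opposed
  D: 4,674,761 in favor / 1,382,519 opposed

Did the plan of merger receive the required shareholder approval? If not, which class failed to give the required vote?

A: 2/3 of 19724978 = 13149985.33, rounded up to 13149986; 13,149,986 required, 13,149,986 in favor — approved.
B: 2/3 of 830488 = 553658.67, rounded up to 553659; 553,659 required, 553,659 in favor — approved.
C: 2/3 of 136297 = 90864.67, rounded up to 90865; 90,865 required, 90,865 in favor — approved.
D: 3/5 of 7789551 = 4673730.60, rounded up to 4673731; 4,673,731 required, 4,674,761 in favor — approved.

Approved — every class gave the required vote.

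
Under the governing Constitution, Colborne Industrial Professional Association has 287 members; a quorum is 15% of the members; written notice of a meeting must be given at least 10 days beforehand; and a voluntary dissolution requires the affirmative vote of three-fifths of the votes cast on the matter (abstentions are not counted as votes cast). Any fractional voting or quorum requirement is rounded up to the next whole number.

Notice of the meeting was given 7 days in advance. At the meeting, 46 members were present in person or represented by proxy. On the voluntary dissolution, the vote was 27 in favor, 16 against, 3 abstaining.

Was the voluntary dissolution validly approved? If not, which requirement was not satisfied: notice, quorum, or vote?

Notice: 7 days given; 10 required. Not satisfied.
Quorum: 15% of 287 = 43.05, rounded up to 44; 46 present. Satisfied.
Vote: requires three-fifths of the votes cast (46 − 3 abstaining = 43); 3/5 of 43 = 25.80, rounded up to 26, so 26 needed; 27 in favor. Satisfied.

Invalid — notice requirement not satisfied.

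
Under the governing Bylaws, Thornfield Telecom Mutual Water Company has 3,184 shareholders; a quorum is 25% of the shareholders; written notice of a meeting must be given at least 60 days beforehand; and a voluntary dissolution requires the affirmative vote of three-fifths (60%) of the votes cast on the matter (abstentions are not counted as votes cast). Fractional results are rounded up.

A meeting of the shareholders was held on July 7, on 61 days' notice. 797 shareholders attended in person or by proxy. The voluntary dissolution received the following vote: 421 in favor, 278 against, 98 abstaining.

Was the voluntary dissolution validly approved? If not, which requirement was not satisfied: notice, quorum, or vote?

Notice: 61 days given; 60 required. Satisfied.
Quorum: 25% of 3,184 = 796; 797 present. Satisfied.
Vote: requires three-fifths of the votes cast (797 − 98 abstaining = 699); 3/5 of 699 = 419.40, rounded up to 420, so 420 needed; 421 in favor. Satisfied.

Valid — all requirements satisfied.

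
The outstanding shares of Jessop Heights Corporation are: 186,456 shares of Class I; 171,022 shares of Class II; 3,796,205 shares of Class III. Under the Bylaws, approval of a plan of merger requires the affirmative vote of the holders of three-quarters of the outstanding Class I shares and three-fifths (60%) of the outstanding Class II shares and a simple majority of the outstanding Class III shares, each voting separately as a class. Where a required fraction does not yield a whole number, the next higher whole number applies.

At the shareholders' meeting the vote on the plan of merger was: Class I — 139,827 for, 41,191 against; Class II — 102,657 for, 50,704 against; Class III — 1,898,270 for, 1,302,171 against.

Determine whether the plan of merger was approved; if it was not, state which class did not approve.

Not approved — the Class I shares did not give the required vote.

Class I: 3/4 of 186456 = 139842; 139,842 required, 139,827 in favor — not approved.
Class II: 3/5 of 171022 = 102613.20, rounded up to 102614; 102,614 required, 102,657 in favor — approved.
Class III: a majority of 3796205 is 1898103; 1,898,103 required, 1,898,270 in favor — approved.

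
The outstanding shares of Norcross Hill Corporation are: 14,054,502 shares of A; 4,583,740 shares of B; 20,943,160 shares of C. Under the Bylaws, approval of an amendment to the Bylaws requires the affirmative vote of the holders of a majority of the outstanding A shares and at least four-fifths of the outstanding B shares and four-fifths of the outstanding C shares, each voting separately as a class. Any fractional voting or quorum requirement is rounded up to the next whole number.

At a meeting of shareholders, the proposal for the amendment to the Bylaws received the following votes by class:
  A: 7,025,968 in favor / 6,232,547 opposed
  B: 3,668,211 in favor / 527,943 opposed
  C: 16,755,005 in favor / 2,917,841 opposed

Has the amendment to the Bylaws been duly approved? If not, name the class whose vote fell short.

Not approved — the A shares did not give the required vote.

A: a majority of 14054502 is 7027252; 7,027,252 required, 7,025,968 in favor — not approved.
B: 4/5 of 4583740 = 3666992; 3,666,992 required, 3,668,211 in favor — approved.
C: 4/5 of 20943160 = 16754528; 16,754,528 required, 16,755,005 in favor — approved.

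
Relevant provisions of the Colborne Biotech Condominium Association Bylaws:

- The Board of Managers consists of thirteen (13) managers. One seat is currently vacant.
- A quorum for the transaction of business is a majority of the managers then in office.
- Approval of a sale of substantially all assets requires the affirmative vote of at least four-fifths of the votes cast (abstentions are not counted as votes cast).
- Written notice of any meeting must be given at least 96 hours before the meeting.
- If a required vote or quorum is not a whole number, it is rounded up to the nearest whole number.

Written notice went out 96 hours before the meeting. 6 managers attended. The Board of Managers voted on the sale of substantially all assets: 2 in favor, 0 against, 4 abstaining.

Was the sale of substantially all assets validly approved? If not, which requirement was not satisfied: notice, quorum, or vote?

Notice: 96 hours given; 96 required (96 ≥ 96). Satisfied.
Quorum: 6 present; quorum is 7. Not satisfied.
Vote: the sale of substantially all assets requires four-fifths of the votes cast (6 present − 4 abstaining = 2). 4/5 of 2 = 1.60, rounded up to 2, so 2 affirmative votes are needed; 2 voted in favor. Satisfied. (Moot — without a quorum no business can be validly transacted.)

Invalid — quorum requirement not satisfied.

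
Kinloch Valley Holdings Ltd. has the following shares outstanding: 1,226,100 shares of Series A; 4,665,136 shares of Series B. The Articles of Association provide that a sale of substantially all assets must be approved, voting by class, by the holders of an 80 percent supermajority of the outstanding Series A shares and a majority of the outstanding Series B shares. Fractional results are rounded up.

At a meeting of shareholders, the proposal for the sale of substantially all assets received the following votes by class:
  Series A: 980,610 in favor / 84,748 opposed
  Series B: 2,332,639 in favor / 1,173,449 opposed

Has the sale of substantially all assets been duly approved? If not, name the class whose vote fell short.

Not approved — the Series A shares did not give the required vote.

Series A: 4/5 of 1226100 = 980880; 980,880 required, 980,610 in favor — not approved.
Series B: a majority of 4665136 is 2332569; 2,332,569 required, 2,332,639 in favor — approved.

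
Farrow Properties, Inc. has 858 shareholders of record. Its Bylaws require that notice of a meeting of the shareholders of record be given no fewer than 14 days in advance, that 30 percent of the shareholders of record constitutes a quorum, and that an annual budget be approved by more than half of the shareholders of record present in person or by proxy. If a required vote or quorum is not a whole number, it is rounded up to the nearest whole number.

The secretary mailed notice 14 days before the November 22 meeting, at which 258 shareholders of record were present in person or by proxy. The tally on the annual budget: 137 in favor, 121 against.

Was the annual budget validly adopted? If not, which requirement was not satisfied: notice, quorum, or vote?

Notice: 14 days given; 14 required. Satisfied.
Quorum: 30% of 858 = 257.40, rounded up to 258; 258 present. Satisfied.
Vote: requires a majority of those present (258); a majority of 258 is 130, so 130 needed; 137 in favor. Satisfied.

Valid — all requirements satisfied.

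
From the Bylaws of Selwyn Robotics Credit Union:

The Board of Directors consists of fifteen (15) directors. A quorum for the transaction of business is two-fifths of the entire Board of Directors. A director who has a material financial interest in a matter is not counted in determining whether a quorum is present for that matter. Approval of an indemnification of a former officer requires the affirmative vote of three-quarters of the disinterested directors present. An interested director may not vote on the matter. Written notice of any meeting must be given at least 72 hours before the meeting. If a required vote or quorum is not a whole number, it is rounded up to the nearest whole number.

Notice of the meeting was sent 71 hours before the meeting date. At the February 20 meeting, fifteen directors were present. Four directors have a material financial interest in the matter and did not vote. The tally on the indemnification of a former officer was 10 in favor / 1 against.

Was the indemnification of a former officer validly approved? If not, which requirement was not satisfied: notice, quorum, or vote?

Notice: 71 hours given; 72 required (71 < 72). Not satisfied.
Quorum: 15 present, but the 4 interested directors do not count, leaving 11. Quorum is 6. Satisfied.
Vote: the indemnification of a former officer requires three-fourths of the disinterested directors present (15 − 4 = 11). 3/4 of 11 = 8.25, rounded up to 9, so 9 affirmative votes are needed; 10 voted in favor. Satisfied.

Invalid — notice requirement not satisfied.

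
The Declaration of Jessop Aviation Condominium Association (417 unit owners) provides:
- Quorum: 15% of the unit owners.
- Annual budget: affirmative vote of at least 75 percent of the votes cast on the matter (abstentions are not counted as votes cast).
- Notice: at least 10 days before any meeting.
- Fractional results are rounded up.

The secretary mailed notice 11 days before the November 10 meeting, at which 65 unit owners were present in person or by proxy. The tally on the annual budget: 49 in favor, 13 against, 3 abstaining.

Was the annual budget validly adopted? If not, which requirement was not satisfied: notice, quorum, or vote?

Valid — all requirements satisfied.

Notice: 11 days given; 10 required. Satisfied.
Quorum: 15% of 417 = 62.55, rounded up to 63; 65 present. Satisfied.
Vote: requires three-fourths of the votes cast (65 − 3 abstaining = 62); 3/4 of 62 = 46.50, rounded up to 47, so 47 needed; 49 in favor. Satisfied.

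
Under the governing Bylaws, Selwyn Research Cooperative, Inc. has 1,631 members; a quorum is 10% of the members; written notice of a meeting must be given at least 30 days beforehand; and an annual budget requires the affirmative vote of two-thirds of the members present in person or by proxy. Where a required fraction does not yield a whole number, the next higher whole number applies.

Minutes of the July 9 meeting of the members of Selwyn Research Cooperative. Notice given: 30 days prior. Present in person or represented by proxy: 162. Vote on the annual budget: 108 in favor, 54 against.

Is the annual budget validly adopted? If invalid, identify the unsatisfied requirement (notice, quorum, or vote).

Invalid — quorum requirement not satisfied.

Notice: 30 days given; 30 required. Satisfied.
Quorum: 10% of 1,631 = 163.10, rounded up to 164; 162 present. Not satisfied.
Vote: requires two-thirds of those present (162); 2/3 of 162 = 108, so 108 needed; 108 in favor. Satisfied.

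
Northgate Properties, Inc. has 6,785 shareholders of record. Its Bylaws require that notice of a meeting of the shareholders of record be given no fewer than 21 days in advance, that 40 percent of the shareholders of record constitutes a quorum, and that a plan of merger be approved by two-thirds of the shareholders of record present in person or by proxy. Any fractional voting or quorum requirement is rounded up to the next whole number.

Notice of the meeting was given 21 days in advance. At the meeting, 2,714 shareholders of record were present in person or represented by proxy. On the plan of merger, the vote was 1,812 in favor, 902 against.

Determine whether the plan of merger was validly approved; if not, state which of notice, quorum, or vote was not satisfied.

Valid — all requirements satisfied.

Notice: 21 days given; 21 required. Satisfied.
Quorum: 40% of 6,785 = 2,714; 2,714 present. Satisfied.
Vote: requires two-thirds of those present (2,714); 2/3 of 2714 = 1809.33, rounded up to 1810, so 1,810 needed; 1,812 in favor. Satisfied.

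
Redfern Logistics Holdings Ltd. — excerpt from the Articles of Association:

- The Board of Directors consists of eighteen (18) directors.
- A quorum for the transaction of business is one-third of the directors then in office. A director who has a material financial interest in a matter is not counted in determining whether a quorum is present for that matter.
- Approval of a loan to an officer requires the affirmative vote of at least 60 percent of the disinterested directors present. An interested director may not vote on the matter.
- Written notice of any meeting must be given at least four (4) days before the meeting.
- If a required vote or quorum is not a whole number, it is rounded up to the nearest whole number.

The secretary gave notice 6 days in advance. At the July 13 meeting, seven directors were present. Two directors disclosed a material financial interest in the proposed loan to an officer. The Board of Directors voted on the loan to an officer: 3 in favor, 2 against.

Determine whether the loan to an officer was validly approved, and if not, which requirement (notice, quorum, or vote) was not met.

Invalid — quorum requirement not satisfied.

Notice: 6 days given; 4 required (6 ≥ 4). Satisfied.
Quorum: 7 present, but the 2 interested directors do not count, leaving 5. Quorum is 6. Not satisfied.
Vote: the loan to an officer requires three-fifths of the disinterested directors present (7 − 2 = 5). 3/5 of 5 = 3, so 3 affirmative votes are needed; 3 voted in favor. Satisfied. (Moot — without a quorum no business can be validly transacted.)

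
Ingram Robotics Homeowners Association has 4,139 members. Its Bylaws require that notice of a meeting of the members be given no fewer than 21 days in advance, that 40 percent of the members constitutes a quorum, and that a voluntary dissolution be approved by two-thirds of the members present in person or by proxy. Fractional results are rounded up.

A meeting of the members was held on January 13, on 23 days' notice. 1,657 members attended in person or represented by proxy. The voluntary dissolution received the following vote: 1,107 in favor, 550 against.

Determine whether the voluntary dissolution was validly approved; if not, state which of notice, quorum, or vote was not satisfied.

Notice: 23 days given; 21 required. Satisfied.
Quorum: 40% of 4,139 = 1,655.60, rounded up to 1,656; 1,657 present. Satisfied.
Vote: requires two-thirds of those present (1,657); 2/3 of 1657 = 1104.67, rounded up to 1105, so 1,105 needed; 1,107 in favor. Satisfied.

Valid — all requirements satisfied.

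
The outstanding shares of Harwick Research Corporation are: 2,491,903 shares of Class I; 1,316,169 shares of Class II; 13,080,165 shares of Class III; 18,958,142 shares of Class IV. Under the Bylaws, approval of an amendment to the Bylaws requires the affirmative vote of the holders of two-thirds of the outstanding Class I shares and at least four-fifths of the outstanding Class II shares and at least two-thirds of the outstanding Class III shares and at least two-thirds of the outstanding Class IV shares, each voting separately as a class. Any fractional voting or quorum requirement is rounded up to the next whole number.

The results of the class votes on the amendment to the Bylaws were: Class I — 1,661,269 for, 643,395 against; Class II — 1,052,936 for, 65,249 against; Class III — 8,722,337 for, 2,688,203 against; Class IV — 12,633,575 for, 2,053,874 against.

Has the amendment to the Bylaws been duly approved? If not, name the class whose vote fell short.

Not approved — the Class IV shares did not give the required vote.

Class I: 2/3 of 2491903 = 1661268.67, rounded up to 1661269; 1,661,269 required, 1,661,269 in favor — approved.
Class II: 4/5 of 1316169 = 1052935.20, rounded up to 1052936; 1,052,936 required, 1,052,936 in favor — approved.
Class III: 2/3 of 13080165 = 8720110; 8,720,110 required, 8,722,337 in favor — approved.
Class IV: 2/3 of 18958142 = 12638761.33, rounded up to 12638762; 12,638,762 required, 12,633,575 in favor — not approved.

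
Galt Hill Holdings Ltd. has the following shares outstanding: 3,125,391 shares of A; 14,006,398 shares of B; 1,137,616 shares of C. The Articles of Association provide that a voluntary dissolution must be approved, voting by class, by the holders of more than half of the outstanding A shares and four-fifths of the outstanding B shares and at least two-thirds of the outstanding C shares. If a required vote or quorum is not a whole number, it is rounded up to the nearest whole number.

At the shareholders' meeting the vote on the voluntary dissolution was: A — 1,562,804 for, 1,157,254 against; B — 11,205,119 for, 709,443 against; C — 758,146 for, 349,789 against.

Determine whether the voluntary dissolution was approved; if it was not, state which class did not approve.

A: a majority of 3125391 is 1562696; 1,562,696 required, 1,562,804 in favor — approved.
B: 4/5 of 14006398 = 11205118.40, rounded up to 11205119; 11,205,119 required, 11,205,119 in favor — approved.
C: 2/3 of 1137616 = 758410.67, rounded up to 758411; 758,411 required, 758,146 in favor — not approved.

Not approved — the C shares did not give the required vote.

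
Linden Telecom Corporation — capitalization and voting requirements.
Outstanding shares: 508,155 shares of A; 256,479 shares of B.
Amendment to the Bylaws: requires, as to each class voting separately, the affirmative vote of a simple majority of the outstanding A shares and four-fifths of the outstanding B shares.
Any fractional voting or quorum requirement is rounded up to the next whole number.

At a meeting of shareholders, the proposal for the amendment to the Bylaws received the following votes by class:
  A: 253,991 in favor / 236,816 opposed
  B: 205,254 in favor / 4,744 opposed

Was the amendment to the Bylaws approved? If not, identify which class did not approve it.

Not approved — the A shares did not give the required vote.

A: a majority of 508155 is 254078; 254,078 required, 253,991 in favor — not approved.
B: 4/5 of 256479 = 205183.20, rounded up to 205184; 205,184 required, 205,254 in favor — approved.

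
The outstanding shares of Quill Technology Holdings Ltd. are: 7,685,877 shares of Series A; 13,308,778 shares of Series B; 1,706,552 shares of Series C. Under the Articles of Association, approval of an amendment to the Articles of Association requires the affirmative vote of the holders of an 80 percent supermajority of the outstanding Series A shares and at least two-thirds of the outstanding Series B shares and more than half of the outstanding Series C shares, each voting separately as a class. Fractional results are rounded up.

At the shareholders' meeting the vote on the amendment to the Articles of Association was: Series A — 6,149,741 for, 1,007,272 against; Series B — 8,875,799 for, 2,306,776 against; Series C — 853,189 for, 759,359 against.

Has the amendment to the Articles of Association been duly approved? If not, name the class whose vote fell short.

Series A: 4/5 of 7685877 = 6148701.60, rounded up to 6148702; 6,148,702 required, 6,149,741 in favor — approved.
Series B: 2/3 of 13308778 = 8872518.67, rounded up to 8872519; 8,872,519 required, 8,875,799 in favor — approved.
Series C: a majority of 1706552 is 853277; 853,277 required, 853,189 in favor — not approved.

Not approved — the Series C shares did not give the required vote.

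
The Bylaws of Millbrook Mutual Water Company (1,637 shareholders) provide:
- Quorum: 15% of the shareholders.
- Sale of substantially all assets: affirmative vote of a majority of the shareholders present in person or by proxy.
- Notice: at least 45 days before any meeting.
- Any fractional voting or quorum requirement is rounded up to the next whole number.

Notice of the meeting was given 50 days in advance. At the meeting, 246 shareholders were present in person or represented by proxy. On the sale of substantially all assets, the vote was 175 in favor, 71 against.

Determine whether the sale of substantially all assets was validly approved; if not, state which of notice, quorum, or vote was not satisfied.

Notice: 50 days given; 45 required. Satisfied.
Quorum: 15% of 1,637 = 245.55, rounded up to 246; 246 present. Satisfied.
Vote: requires a majority of those present (246); a majority of 246 is 124, so 124 needed; 175 in favor. Satisfied.

Valid — all requirements satisfied.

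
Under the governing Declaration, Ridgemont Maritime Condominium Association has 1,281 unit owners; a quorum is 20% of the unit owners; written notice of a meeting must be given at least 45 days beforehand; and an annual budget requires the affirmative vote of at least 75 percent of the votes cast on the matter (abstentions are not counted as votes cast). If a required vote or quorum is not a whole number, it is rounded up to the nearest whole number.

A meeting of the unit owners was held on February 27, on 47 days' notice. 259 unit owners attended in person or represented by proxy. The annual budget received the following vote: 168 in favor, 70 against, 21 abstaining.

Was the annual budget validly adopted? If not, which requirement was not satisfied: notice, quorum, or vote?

Invalid — vote requirement not satisfied.

Notice: 47 days given; 45 required. Satisfied.
Quorum: 20% of 1,281 = 256.20, rounded up to 257; 259 present. Satisfied.
Vote: requires three-fourths of the votes cast (259 − 21 abstaining = 238); 3/4 of 238 = 178.50, rounded up to 179, so 179 needed; 168 in favor. Not satisfied.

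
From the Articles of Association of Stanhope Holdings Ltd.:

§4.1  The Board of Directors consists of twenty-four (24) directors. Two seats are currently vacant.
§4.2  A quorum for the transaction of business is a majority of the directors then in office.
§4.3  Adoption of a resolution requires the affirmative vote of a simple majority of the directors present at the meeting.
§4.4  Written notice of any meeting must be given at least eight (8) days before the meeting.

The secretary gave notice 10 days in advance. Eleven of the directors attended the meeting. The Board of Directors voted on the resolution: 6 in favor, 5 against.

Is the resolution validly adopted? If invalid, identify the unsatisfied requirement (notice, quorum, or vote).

Notice: 10 days given; 8 required (10 ≥ 8). Satisfied.
Quorum: 11 present; quorum is 12. Not satisfied.
Vote: the resolution requires a majority of the directors present (11). A majority of 11 is 6, so 6 affirmative votes are needed; 6 voted in favor. Satisfied. (Moot — without a quorum no business can be validly transacted.)

Invalid — quorum requirement not satisfied.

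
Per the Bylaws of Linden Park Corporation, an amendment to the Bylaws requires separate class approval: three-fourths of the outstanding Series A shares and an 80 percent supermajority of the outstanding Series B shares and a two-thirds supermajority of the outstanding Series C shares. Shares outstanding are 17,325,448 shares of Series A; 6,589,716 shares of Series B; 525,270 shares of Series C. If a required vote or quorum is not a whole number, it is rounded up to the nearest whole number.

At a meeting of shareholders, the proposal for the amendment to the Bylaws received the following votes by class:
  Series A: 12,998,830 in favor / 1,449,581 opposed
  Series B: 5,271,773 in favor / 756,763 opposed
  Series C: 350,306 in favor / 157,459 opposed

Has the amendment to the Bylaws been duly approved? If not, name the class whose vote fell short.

Approved — every class gave the required vote.

Series A: 3/4 of 17325448 = 12994086; 12,994,086 required, 12,998,830 in favor — approved.
Series B: 4/5 of 6589716 = 5271772.80, rounded up to 5271773; 5,271,773 required, 5,271,773 in favor — approved.
Series C: 2/3 of 525270 = 350180; 350,180 required, 350,306 in favor — approved.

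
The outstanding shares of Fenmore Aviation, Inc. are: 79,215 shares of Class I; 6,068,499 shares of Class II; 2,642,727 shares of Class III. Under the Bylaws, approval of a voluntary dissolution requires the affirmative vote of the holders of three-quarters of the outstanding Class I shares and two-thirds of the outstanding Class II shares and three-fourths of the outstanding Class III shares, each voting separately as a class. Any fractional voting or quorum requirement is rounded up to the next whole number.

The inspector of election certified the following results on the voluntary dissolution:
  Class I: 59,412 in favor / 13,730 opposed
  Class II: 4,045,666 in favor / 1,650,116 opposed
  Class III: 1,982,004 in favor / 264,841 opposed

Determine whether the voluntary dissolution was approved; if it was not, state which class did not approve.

Class I: 3/4 of 79215 = 59411.25, rounded up to 59412; 59,412 required, 59,412 in favor — approved.
Class II: 2/3 of 6068499 = 4045666; 4,045,666 required, 4,045,666 in favor — approved.
Class III: 3/4 of 2642727 = 1982045.25, rounded up to 1982046; 1,982,046 required, 1,982,004 in favor — not approved.

Not approved — the Class III shares did not give the required vote.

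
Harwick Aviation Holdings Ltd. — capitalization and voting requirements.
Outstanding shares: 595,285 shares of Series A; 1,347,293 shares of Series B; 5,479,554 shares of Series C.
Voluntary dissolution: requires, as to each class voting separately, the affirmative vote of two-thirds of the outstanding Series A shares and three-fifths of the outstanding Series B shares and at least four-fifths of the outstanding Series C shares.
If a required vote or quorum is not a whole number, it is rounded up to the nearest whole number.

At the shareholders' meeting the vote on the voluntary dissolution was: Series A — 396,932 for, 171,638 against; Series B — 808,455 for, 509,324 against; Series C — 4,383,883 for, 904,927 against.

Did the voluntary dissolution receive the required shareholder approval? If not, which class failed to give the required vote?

Approved — every class gave the required vote.

Series A: 2/3 of 595285 = 396856.67, rounded up to 396857; 396,857 required, 396,932 in favor — approved.
Series B: 3/5 of 1347293 = 808375.80, rounded up to 808376; 808,376 required, 808,455 in favor — approved.
Series C: 4/5 of 5479554 = 4383643.20, rounded up to 4383644; 4,383,644 required, 4,383,883 in favor — approved.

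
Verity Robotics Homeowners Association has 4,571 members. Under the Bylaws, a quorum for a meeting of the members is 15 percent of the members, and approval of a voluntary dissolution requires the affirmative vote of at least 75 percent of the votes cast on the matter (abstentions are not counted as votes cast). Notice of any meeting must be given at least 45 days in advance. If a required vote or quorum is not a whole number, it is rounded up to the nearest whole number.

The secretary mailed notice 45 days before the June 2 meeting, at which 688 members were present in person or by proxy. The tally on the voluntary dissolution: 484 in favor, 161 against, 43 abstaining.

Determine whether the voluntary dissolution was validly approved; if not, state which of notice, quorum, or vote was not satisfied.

Valid — all requirements satisfied.

Notice: 45 days given; 45 required. Satisfied.
Quorum: 15% of 4,571 = 685.65, rounded up to 686; 688 present. Satisfied.
Vote: requires three-fourths of the votes cast (688 − 43 abstaining = 645); 3/4 of 645 = 483.75, rounded up to 484, so 484 needed; 484 in favor. Satisfied.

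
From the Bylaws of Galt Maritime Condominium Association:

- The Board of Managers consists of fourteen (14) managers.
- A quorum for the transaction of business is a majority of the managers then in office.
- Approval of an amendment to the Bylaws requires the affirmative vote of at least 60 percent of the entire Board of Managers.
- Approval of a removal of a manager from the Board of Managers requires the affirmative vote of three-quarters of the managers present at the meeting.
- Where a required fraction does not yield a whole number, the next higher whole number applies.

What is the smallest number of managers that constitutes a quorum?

A majority of 14 is 8.

8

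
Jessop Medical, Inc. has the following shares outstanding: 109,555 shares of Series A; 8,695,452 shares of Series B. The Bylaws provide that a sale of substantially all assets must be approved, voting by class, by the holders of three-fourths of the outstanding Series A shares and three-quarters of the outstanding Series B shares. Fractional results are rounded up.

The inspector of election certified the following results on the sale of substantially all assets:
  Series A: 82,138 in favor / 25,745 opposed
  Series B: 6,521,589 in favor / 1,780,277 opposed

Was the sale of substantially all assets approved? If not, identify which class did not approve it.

Series A: 3/4 of 109555 = 82166.25, rounded up to 82167; 82,167 required, 82,138 in favor — not approved.
Series B: 3/4 of 8695452 = 6521589; 6,521,589 required, 6,521,589 in favor — approved.

Not approved — the Series A shares did not give the required vote.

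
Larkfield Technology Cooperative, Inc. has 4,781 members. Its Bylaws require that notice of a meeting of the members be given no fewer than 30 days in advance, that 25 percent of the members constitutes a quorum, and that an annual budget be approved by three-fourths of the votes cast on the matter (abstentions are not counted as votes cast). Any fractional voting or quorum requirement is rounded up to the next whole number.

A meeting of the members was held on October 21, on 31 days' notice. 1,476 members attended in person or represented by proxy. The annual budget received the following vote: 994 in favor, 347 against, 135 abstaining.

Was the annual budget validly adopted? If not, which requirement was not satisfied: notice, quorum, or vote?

Invalid — vote requirement not satisfied.

Notice: 31 days given; 30 required. Satisfied.
Quorum: 25% of 4,781 = 1,195.25, rounded up to 1,196; 1,476 present. Satisfied.
Vote: requires three-fourths of the votes cast (1,476 − 135 abstaining = 1,341); 3/4 of 1341 = 1005.75, rounded up to 1006, so 1,006 needed; 994 in favor. Not satisfied.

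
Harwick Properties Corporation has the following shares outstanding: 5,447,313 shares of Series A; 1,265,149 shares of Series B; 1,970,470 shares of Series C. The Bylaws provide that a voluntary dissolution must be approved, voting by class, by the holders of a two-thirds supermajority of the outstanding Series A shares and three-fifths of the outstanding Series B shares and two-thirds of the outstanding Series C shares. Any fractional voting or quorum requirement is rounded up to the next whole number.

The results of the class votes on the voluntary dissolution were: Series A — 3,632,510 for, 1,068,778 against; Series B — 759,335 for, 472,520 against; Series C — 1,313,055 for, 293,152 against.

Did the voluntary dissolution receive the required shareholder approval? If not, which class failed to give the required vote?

Series A: 2/3 of 5447313 = 3631542; 3,631,542 required, 3,632,510 in favor — approved.
Series B: 3/5 of 1265149 = 759089.40, rounded up to 759090; 759,090 required, 759,335 in favor — approved.
Series C: 2/3 of 1970470 = 1313646.67, rounded up to 1313647; 1,313,647 required, 1,313,055 in favor — not approved.

Not approved — the Series C shares did not give the required vote.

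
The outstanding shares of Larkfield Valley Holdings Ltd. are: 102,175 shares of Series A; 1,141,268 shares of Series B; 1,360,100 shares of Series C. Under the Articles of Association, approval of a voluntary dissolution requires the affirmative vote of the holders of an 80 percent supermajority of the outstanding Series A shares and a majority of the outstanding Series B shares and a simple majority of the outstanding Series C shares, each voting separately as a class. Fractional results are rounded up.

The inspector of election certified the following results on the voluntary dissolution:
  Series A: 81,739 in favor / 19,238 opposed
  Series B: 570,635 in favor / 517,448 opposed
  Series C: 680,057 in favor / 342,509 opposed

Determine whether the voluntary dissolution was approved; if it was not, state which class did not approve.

Series A: 4/5 of 102175 = 81740; 81,740 required, 81,739 in favor — not approved.
Series B: a majority of 1141268 is 570635; 570,635 required, 570,635 in favor — approved.
Series C: a majority of 1360100 is 680051; 680,051 required, 680,057 in favor — approved.

Not approved — the Series A shares did not give the required vote.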